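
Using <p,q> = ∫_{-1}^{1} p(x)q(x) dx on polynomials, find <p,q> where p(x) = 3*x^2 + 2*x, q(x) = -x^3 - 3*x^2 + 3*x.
<p,q> = -2/5

Expand the product: p(x)·q(x) = -3*x^5 - 11*x^4 + 3*x^3 + 6*x^2.
∫_{-1}^{1} of each monomial x^k gives [2/(k+1) if k even, 0 if k odd]. Integrating term-by-term (or equivalently evaluating the antiderivative F(x) = -x^6/2 - 11*x^5/5 + 3*x^4/4 + 2*x^3 at the endpoints):
  F(1) − F(−1) = 1/20 − (9/20) = -2/5.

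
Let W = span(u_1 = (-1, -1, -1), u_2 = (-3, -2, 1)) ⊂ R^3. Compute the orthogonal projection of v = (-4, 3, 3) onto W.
proj_W(v) = (-41/26, -3/13, 99/26)

Set up U = [u_1 | ... | u_2] ∈ R^(3×2). The projector onto W = col(U) is P = U (U^T U)^(-1) U^T.
Compute U^T U =
  [3, 4]
  [4, 14],
and U^T v = (-2, 9).
Solve U^T U · c = U^T v for the coefficients: c = (-32/13, 35/26). The projection is proj_W(v) = U c.
Check: (v - proj_W(v)) · u_1 = 0  (should be 0).
Check: (v - proj_W(v)) · u_2 = 0  (should be 0).
Result: proj_W(v) = (-41/26, -3/13, 99/26).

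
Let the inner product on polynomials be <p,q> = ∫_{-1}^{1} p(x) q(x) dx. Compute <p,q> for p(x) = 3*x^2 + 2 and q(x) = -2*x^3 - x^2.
<p,q> = -38/15

Expand the product: p(x)·q(x) = -6*x^5 - 3*x^4 - 4*x^3 - 2*x^2.
∫_{-1}^{1} of each monomial x^k gives [2/(k+1) if k even, 0 if k odd]. Integrating term-by-term (or equivalently evaluating the antiderivative F(x) = -x^6 - 3*x^5/5 - x^4 - 2*x^3/3 at the endpoints):
  F(1) − F(−1) = -49/15 − (-11/15) = -38/15.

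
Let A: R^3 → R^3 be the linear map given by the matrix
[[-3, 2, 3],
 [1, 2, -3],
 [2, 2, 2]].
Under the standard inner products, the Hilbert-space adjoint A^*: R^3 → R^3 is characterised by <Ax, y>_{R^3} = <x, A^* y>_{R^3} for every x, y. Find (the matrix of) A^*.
A^* = A^T =
[[-3, 1, 2],
 [2, 2, 2],
 [3, -3, 2]]

For real matrices with standard dot products, the defining identity <Ax, y> = <x, A^* y> gives (Ax)^T y = x^T (A^*) y, i.e. x^T A^T y = x^T (A^*) y. Since this holds for all x, y, we must have A^* = A^T. Therefore
A^* =
[[-3, 1, 2],
 [2, 2, 2],
 [3, -3, 2]].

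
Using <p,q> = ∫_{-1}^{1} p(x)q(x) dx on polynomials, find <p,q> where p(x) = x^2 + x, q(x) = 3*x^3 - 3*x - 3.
<p,q> = -14/5

Expand the product: p(x)·q(x) = 3*x^5 + 3*x^4 - 3*x^3 - 6*x^2 - 3*x.
∫_{-1}^{1} of each monomial x^k gives [2/(k+1) if k even, 0 if k odd]. Integrating term-by-term (or equivalently evaluating the antiderivative F(x) = x^6/2 + 3*x^5/5 - 3*x^4/4 - 2*x^3 - 3*x^2/2 at the endpoints):
  F(1) − F(−1) = -63/20 − (-7/20) = -14/5.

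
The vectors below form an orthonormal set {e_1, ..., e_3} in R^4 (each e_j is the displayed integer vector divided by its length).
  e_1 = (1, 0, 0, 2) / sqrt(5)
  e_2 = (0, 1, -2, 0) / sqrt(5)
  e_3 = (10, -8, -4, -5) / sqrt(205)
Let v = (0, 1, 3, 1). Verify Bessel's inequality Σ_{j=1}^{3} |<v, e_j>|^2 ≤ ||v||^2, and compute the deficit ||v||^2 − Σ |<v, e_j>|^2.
Σ |<v, e_j>|^2 = 1814/205; ||v||^2 = 11; deficit = 441/205

Write each e_j = u_j / sqrt(<u_j, u_j>) where u_j is the displayed integer vector. Then <v, e_j> = <v, u_j> / sqrt(<u_j, u_j>), so |<v, e_j>|^2 = <v, u_j>^2 / <u_j, u_j>.
Coefficients: <v, e_1> = 2/sqrt(5), <v, e_2> = -5/sqrt(5), <v, e_3> = -25/sqrt(205).
Square and sum: Σ |<v, e_j>|^2 = 1814/205.
Compute ||v||^2 = v·v = 11.
Deficit = 11 − 1814/205 = 441/205 ≥ 0, confirming Bessel's inequality. (The deficit equals ||v − Σ <v,e_j> e_j||^2, the squared distance from v to span{e_j}.)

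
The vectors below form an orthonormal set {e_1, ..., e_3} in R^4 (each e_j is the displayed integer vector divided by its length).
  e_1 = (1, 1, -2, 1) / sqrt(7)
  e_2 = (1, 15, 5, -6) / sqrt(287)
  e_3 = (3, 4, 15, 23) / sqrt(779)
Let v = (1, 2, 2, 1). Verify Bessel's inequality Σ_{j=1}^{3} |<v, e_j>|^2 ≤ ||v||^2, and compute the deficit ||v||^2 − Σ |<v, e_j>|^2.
Σ |<v, e_j>|^2 = 181/19; ||v||^2 = 10; deficit = 9/19

Write each e_j = u_j / sqrt(<u_j, u_j>) where u_j is the displayed integer vector. Then <v, e_j> = <v, u_j> / sqrt(<u_j, u_j>), so |<v, e_j>|^2 = <v, u_j>^2 / <u_j, u_j>.
Coefficients: <v, e_1> = 0/sqrt(7), <v, e_2> = 35/sqrt(287), <v, e_3> = 64/sqrt(779).
Square and sum: Σ |<v, e_j>|^2 = 181/19.
Compute ||v||^2 = v·v = 10.
Deficit = 10 − 181/19 = 9/19 ≥ 0, confirming Bessel's inequality. (The deficit equals ||v − Σ <v,e_j> e_j||^2, the squared distance from v to span{e_j}.)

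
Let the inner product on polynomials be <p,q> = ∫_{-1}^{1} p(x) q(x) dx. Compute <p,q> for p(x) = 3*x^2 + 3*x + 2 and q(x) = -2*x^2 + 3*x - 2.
<p,q> = -166/15

Expand the product: p(x)·q(x) = -6*x^4 + 3*x^3 - x^2 - 4.
∫_{-1}^{1} of each monomial x^k gives [2/(k+1) if k even, 0 if k odd]. Integrating term-by-term (or equivalently evaluating the antiderivative F(x) = -6*x^5/5 + 3*x^4/4 - x^3/3 - 4*x at the endpoints):
  F(1) − F(−1) = -287/60 − (377/60) = -166/15.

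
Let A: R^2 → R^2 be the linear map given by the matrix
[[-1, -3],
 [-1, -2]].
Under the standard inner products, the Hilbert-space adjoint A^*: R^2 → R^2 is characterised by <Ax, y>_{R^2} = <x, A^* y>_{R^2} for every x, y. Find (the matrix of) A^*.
A^* = A^T =
[[-1, -1],
 [-3, -2]]

For real matrices with standard dot products, the defining identity <Ax, y> = <x, A^* y> gives (Ax)^T y = x^T (A^*) y, i.e. x^T A^T y = x^T (A^*) y. Since this holds for all x, y, we must have A^* = A^T. Therefore
A^* =
[[-1, -1],
 [-3, -2]].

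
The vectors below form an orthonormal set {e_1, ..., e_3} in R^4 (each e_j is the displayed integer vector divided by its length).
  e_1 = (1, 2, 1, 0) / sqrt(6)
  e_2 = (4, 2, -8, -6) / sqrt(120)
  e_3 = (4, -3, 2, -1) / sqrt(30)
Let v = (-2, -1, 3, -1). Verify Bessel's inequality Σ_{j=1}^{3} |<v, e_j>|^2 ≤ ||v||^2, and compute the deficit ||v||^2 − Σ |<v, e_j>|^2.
Σ |<v, e_j>|^2 = 41/6; ||v||^2 = 15; deficit = 49/6

Write each e_j = u_j / sqrt(<u_j, u_j>) where u_j is the displayed integer vector. Then <v, e_j> = <v, u_j> / sqrt(<u_j, u_j>), so |<v, e_j>|^2 = <v, u_j>^2 / <u_j, u_j>.
Coefficients: <v, e_1> = -1/sqrt(6), <v, e_2> = -28/sqrt(120), <v, e_3> = 2/sqrt(30).
Square and sum: Σ |<v, e_j>|^2 = 41/6.
Compute ||v||^2 = v·v = 15.
Deficit = 15 − 41/6 = 49/6 ≥ 0, confirming Bessel's inequality. (The deficit equals ||v − Σ <v,e_j> e_j||^2, the squared distance from v to span{e_j}.)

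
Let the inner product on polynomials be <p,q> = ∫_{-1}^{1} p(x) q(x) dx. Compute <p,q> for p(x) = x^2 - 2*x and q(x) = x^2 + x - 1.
<p,q> = -8/5

Expand the product: p(x)·q(x) = x^4 - x^3 - 3*x^2 + 2*x.
∫_{-1}^{1} of each monomial x^k gives [2/(k+1) if k even, 0 if k odd]. Integrating term-by-term (or equivalently evaluating the antiderivative F(x) = x^5/5 - x^4/4 - x^3 + x^2 at the endpoints):
  F(1) − F(−1) = -1/20 − (31/20) = -8/5.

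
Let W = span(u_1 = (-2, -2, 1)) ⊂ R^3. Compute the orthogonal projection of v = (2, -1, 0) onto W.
proj_W(v) = (4/9, 4/9, -2/9)

Set up U = [u_1 | ... | u_1] ∈ R^(3×1). The projector onto W = col(U) is P = U (U^T U)^(-1) U^T.
Compute U^T U =
  [9],
and U^T v = (-2).
Solve U^T U · c = U^T v for the coefficients: c = (-2/9). The projection is proj_W(v) = U c.
Check: (v - proj_W(v)) · u_1 = 0  (should be 0).
Result: proj_W(v) = (4/9, 4/9, -2/9).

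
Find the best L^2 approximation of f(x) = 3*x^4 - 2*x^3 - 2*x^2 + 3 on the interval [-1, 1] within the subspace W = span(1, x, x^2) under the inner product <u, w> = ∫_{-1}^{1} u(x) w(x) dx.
g(x) = 4*x^2/7 - 6*x/5 + 96/35

The best approximation g ∈ W is the orthogonal projection of f onto W. Writing g = a_0 + a_1 x + a_2 x^2, the coefficients solve the normal equations G · a = b where
  G_{ij} = <φ_i, φ_j> and b_i = <f, φ_i>, with φ_0 = 1, φ_1 = x, φ_2 = x^2.
G =
  [2, 0, 2/3]
  [0, 2/3, 0]
  [2/3, 0, 2/5],
b = (88/15, -4/5, 72/35).
Solving gives a_0 = 96/35, a_1 = -6/5, a_2 = 4/7, so
  g(x) = 4*x^2/7 - 6*x/5 + 96/35.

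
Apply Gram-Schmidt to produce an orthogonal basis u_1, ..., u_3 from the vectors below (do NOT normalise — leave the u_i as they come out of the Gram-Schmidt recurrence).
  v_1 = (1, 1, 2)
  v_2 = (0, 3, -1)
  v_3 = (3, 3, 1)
Orthogonal basis:
  u_1 = (1, 1, 2)
  u_2 = (-1/6, 17/6, -4/3)
  u_3 = (105/59, -15/59, -45/59)

Apply the Gram-Schmidt recurrence
  u_1 = v_1
  u_i = v_i − Σ_{j<i} ((v_i · u_j) / (u_j · u_j)) · u_j.

Step by step this gives:
  u_1 = (1, 1, 2)
  u_2 = (-1/6, 17/6, -4/3)
  u_3 = (105/59, -15/59, -45/59)

Orthogonality check:
  u_2 · u_1 = 0 (should be 0)
  u_3 · u_1 = 0 (should be 0)
  u_3 · u_2 = 0 (should be 0)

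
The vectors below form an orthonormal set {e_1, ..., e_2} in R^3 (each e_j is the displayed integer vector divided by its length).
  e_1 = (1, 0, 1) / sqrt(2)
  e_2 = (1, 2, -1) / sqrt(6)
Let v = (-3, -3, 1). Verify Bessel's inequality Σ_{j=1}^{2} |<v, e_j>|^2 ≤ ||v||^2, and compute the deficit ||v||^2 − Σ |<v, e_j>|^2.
Σ |<v, e_j>|^2 = 56/3; ||v||^2 = 19; deficit = 1/3

Write each e_j = u_j / sqrt(<u_j, u_j>) where u_j is the displayed integer vector. Then <v, e_j> = <v, u_j> / sqrt(<u_j, u_j>), so |<v, e_j>|^2 = <v, u_j>^2 / <u_j, u_j>.
Coefficients: <v, e_1> = -2/sqrt(2), <v, e_2> = -10/sqrt(6).
Square and sum: Σ |<v, e_j>|^2 = 56/3.
Compute ||v||^2 = v·v = 19.
Deficit = 19 − 56/3 = 1/3 ≥ 0, confirming Bessel's inequality. (The deficit equals ||v − Σ <v,e_j> e_j||^2, the squared distance from v to span{e_j}.)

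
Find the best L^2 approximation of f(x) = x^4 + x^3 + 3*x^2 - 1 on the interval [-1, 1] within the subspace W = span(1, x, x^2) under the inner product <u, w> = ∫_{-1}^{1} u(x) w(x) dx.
g(x) = 27*x^2/7 + 3*x/5 - 38/35

The best approximation g ∈ W is the orthogonal projection of f onto W. Writing g = a_0 + a_1 x + a_2 x^2, the coefficients solve the normal equations G · a = b where
  G_{ij} = <φ_i, φ_j> and b_i = <f, φ_i>, with φ_0 = 1, φ_1 = x, φ_2 = x^2.
G =
  [2, 0, 2/3]
  [0, 2/3, 0]
  [2/3, 0, 2/5],
b = (2/5, 2/5, 86/105).
Solving gives a_0 = -38/35, a_1 = 3/5, a_2 = 27/7, so
  g(x) = 27*x^2/7 + 3*x/5 - 38/35.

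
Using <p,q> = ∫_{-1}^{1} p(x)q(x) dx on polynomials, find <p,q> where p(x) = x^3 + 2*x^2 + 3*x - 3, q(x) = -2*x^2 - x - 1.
<p,q> = 14/3

Expand the product: p(x)·q(x) = -2*x^5 - 5*x^4 - 9*x^3 + x^2 + 3.
∫_{-1}^{1} of each monomial x^k gives [2/(k+1) if k even, 0 if k odd]. Integrating term-by-term (or equivalently evaluating the antiderivative F(x) = -x^6/3 - x^5 - 9*x^4/4 + x^3/3 + 3*x at the endpoints):
  F(1) − F(−1) = -1/4 − (-59/12) = 14/3.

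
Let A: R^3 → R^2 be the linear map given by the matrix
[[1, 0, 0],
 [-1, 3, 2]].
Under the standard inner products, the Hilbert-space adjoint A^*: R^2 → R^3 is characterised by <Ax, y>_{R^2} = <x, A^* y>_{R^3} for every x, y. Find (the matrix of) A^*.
A^* = A^T =
[[1, -1],
 [0, 3],
 [0, 2]]

For real matrices with standard dot products, the defining identity <Ax, y> = <x, A^* y> gives (Ax)^T y = x^T (A^*) y, i.e. x^T A^T y = x^T (A^*) y. Since this holds for all x, y, we must have A^* = A^T. Therefore
A^* =
[[1, -1],
 [0, 3],
 [0, 2]].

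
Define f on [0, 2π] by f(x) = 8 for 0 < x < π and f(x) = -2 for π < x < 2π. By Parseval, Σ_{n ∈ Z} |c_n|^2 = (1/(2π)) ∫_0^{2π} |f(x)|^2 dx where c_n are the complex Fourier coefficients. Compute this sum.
Σ |c_n|^2 = 34

Parseval equates the L^2 energy of f (normalised by 1/(2π)) with the ℓ^2 sum of its Fourier coefficients: (1/(2π)) ∫_0^{2π} |f|^2 = Σ |c_n|^2.
Compute the left side: (1/(2π)) [∫_0^π 8^2 dx + ∫_π^{2π} (-2)^2 dx] = (1/(2π)) · (64π + 4π) = (64 + 4)/2 = 34.
So Σ_{n ∈ Z} |c_n|^2 = 34.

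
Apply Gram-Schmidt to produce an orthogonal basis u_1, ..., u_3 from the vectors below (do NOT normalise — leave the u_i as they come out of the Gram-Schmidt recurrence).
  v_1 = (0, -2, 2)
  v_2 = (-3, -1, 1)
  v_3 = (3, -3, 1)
Orthogonal basis:
  u_1 = (0, -2, 2)
  u_2 = (-3, 0, 0)
  u_3 = (0, -1, -1)

Apply the Gram-Schmidt recurrence
  u_1 = v_1
  u_i = v_i − Σ_{j<i} ((v_i · u_j) / (u_j · u_j)) · u_j.

Step by step this gives:
  u_1 = (0, -2, 2)
  u_2 = (-3, 0, 0)
  u_3 = (0, -1, -1)

Orthogonality check:
  u_2 · u_1 = 0 (should be 0)
  u_3 · u_1 = 0 (should be 0)
  u_3 · u_2 = 0 (should be 0)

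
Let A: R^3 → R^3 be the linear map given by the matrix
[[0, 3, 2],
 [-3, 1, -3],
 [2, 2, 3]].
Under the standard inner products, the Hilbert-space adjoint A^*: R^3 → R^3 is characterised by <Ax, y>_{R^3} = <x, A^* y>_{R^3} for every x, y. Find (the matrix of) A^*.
A^* = A^T =
[[0, -3, 2],
 [3, 1, 2],
 [2, -3, 3]]

For real matrices with standard dot products, the defining identity <Ax, y> = <x, A^* y> gives (Ax)^T y = x^T (A^*) y, i.e. x^T A^T y = x^T (A^*) y. Since this holds for all x, y, we must have A^* = A^T. Therefore
A^* =
[[0, -3, 2],
 [3, 1, 2],
 [2, -3, 3]].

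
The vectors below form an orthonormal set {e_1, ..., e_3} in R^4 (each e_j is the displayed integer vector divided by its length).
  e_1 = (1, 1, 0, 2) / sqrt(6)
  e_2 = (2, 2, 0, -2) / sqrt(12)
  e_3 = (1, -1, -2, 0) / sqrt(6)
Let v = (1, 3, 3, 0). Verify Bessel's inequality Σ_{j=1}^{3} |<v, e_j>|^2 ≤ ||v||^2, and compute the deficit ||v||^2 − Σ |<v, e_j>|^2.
Σ |<v, e_j>|^2 = 56/3; ||v||^2 = 19; deficit = 1/3

Write each e_j = u_j / sqrt(<u_j, u_j>) where u_j is the displayed integer vector. Then <v, e_j> = <v, u_j> / sqrt(<u_j, u_j>), so |<v, e_j>|^2 = <v, u_j>^2 / <u_j, u_j>.
Coefficients: <v, e_1> = 4/sqrt(6), <v, e_2> = 8/sqrt(12), <v, e_3> = -8/sqrt(6).
Square and sum: Σ |<v, e_j>|^2 = 56/3.
Compute ||v||^2 = v·v = 19.
Deficit = 19 − 56/3 = 1/3 ≥ 0, confirming Bessel's inequality. (The deficit equals ||v − Σ <v,e_j> e_j||^2, the squared distance from v to span{e_j}.)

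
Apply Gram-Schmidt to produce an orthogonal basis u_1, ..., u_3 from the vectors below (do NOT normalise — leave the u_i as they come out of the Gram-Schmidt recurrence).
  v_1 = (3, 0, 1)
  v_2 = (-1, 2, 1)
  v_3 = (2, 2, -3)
Orthogonal basis:
  u_1 = (3, 0, 1)
  u_2 = (-2/5, 2, 6/5)
  u_3 = (15/14, 15/7, -45/14)

Apply the Gram-Schmidt recurrence
  u_1 = v_1
  u_i = v_i − Σ_{j<i} ((v_i · u_j) / (u_j · u_j)) · u_j.

Step by step this gives:
  u_1 = (3, 0, 1)
  u_2 = (-2/5, 2, 6/5)
  u_3 = (15/14, 15/7, -45/14)

Orthogonality check:
  u_2 · u_1 = 0 (should be 0)
  u_3 · u_1 = 0 (should be 0)
  u_3 · u_2 = 0 (should be 0)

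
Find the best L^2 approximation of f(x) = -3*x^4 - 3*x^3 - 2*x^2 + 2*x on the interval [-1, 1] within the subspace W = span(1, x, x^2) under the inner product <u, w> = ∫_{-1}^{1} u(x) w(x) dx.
g(x) = -32*x^2/7 + x/5 + 9/35

The best approximation g ∈ W is the orthogonal projection of f onto W. Writing g = a_0 + a_1 x + a_2 x^2, the coefficients solve the normal equations G · a = b where
  G_{ij} = <φ_i, φ_j> and b_i = <f, φ_i>, with φ_0 = 1, φ_1 = x, φ_2 = x^2.
G =
  [2, 0, 2/3]
  [0, 2/3, 0]
  [2/3, 0, 2/5],
b = (-38/15, 2/15, -58/35).
Solving gives a_0 = 9/35, a_1 = 1/5, a_2 = -32/7, so
  g(x) = -32*x^2/7 + x/5 + 9/35.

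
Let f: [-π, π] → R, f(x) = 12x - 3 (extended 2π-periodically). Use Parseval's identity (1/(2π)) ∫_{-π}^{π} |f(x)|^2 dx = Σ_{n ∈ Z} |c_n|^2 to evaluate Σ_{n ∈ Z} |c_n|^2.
Σ |c_n|^2 = 48π^2 + 9

Expand and integrate term by term over [-π, π]:
  ∫ (12x)^2 dx = 144·(2π^3/3); ∫ 2·12·(-3)·x dx = 0 (odd integrand); ∫ (-3)^2 dx = 9·2π.
So (1/(2π)) ∫_{-π}^{π} (12x - 3)^2 dx = 144π^2/3 + 9 = 48π^2 + 9.
Parseval ⇒ Σ |c_n|^2 = 48π^2 + 9.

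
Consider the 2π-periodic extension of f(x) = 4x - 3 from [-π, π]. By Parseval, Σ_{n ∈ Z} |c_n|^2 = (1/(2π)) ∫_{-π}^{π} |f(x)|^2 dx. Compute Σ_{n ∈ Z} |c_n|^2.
Σ |c_n|^2 = 16π^2/3 + 9

Expand and integrate term by term over [-π, π]:
  ∫ (4x)^2 dx = 16·(2π^3/3); ∫ 2·4·(-3)·x dx = 0 (odd integrand); ∫ (-3)^2 dx = 9·2π.
So (1/(2π)) ∫_{-π}^{π} (4x - 3)^2 dx = 16π^2/3 + 9 = 16π^2/3 + 9.
Parseval ⇒ Σ |c_n|^2 = 16π^2/3 + 9.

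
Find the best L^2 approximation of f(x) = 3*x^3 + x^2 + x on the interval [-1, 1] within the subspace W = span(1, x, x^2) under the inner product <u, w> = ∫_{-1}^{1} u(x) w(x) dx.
g(x) = x^2 + 14*x/5

The best approximation g ∈ W is the orthogonal projection of f onto W. Writing g = a_0 + a_1 x + a_2 x^2, the coefficients solve the normal equations G · a = b where
  G_{ij} = <φ_i, φ_j> and b_i = <f, φ_i>, with φ_0 = 1, φ_1 = x, φ_2 = x^2.
G =
  [2, 0, 2/3]
  [0, 2/3, 0]
  [2/3, 0, 2/5],
b = (2/3, 28/15, 2/5).
Solving gives a_0 = 0, a_1 = 14/5, a_2 = 1, so
  g(x) = x^2 + 14*x/5.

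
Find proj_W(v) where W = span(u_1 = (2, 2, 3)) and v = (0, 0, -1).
proj_W(v) = (-6/17, -6/17, -9/17)

Set up U = [u_1 | ... | u_1] ∈ R^(3×1). The projector onto W = col(U) is P = U (U^T U)^(-1) U^T.
Compute U^T U =
  [17],
and U^T v = (-3).
Solve U^T U · c = U^T v for the coefficients: c = (-3/17). The projection is proj_W(v) = U c.
Check: (v - proj_W(v)) · u_1 = 0  (should be 0).
Result: proj_W(v) = (-6/17, -6/17, -9/17).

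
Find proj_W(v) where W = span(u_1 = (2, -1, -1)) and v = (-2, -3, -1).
proj_W(v) = (0, 0, 0)

Set up U = [u_1 | ... | u_1] ∈ R^(3×1). The projector onto W = col(U) is P = U (U^T U)^(-1) U^T.
Compute U^T U =
  [6],
and U^T v = (0).
Solve U^T U · c = U^T v for the coefficients: c = (0). The projection is proj_W(v) = U c.
Check: (v - proj_W(v)) · u_1 = 0  (should be 0).
Result: proj_W(v) = (0, 0, 0).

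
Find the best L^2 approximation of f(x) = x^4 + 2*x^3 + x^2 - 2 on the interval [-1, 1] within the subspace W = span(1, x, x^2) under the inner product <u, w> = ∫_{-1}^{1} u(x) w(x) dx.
g(x) = 13*x^2/7 + 6*x/5 - 73/35

The best approximation g ∈ W is the orthogonal projection of f onto W. Writing g = a_0 + a_1 x + a_2 x^2, the coefficients solve the normal equations G · a = b where
  G_{ij} = <φ_i, φ_j> and b_i = <f, φ_i>, with φ_0 = 1, φ_1 = x, φ_2 = x^2.
G =
  [2, 0, 2/3]
  [0, 2/3, 0]
  [2/3, 0, 2/5],
b = (-44/15, 4/5, -68/105).
Solving gives a_0 = -73/35, a_1 = 6/5, a_2 = 13/7, so
  g(x) = 13*x^2/7 + 6*x/5 - 73/35.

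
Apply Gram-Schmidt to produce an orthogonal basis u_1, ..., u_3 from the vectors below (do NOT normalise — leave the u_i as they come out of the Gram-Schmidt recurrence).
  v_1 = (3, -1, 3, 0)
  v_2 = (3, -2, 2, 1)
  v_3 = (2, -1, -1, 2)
Orthogonal basis:
  u_1 = (3, -1, 3, 0)
  u_2 = (6/19, -21/19, -13/19, 1)
  u_3 = (46/53, 51/53, -29/53, 22/53)

Apply the Gram-Schmidt recurrence
  u_1 = v_1
  u_i = v_i − Σ_{j<i} ((v_i · u_j) / (u_j · u_j)) · u_j.

Step by step this gives:
  u_1 = (3, -1, 3, 0)
  u_2 = (6/19, -21/19, -13/19, 1)
  u_3 = (46/53, 51/53, -29/53, 22/53)

Orthogonality check:
  u_2 · u_1 = 0 (should be 0)
  u_3 · u_1 = 0 (should be 0)
  u_3 · u_2 = 0 (should be 0)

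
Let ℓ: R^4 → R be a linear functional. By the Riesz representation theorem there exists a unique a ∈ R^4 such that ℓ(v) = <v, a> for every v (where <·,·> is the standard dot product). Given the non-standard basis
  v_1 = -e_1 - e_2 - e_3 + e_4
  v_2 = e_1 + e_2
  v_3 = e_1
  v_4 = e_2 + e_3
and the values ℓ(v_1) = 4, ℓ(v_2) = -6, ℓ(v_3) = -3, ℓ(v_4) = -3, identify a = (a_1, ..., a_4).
a = (-3, -3, 0, -2)

Write a = (a_1, ..., a_4) in the standard basis. For each basis vector v_i, ℓ(v_i) = <v_i, a> is a linear equation in the a_j's. Collect the n equations into a matrix system V a = ℓ, where row i of V is v_i (expressed in the standard basis). Since V is invertible (lower-triangular with 1s on the diagonal, up to permutation), solve by back-substitution:
  V =
[[-1, -1, -1, 1],
 [1, 1, 0, 0],
 [1, 0, 0, 0],
 [0, 1, 1, 0]]
  V a = (4, -6, -3, -3)
Solving gives a = (-3, -3, 0, -2).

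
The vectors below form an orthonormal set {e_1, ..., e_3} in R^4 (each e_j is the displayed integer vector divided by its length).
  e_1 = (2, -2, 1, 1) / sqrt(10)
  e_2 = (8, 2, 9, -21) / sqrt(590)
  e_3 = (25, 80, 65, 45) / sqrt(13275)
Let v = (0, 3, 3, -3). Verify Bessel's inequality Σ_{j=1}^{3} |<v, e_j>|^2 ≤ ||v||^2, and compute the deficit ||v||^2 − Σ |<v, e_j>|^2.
Σ |<v, e_j>|^2 = 26; ||v||^2 = 27; deficit = 1

Write each e_j = u_j / sqrt(<u_j, u_j>) where u_j is the displayed integer vector. Then <v, e_j> = <v, u_j> / sqrt(<u_j, u_j>), so |<v, e_j>|^2 = <v, u_j>^2 / <u_j, u_j>.
Coefficients: <v, e_1> = -6/sqrt(10), <v, e_2> = 96/sqrt(590), <v, e_3> = 300/sqrt(13275).
Square and sum: Σ |<v, e_j>|^2 = 26.
Compute ||v||^2 = v·v = 27.
Deficit = 27 − 26 = 1 ≥ 0, confirming Bessel's inequality. (The deficit equals ||v − Σ <v,e_j> e_j||^2, the squared distance from v to span{e_j}.)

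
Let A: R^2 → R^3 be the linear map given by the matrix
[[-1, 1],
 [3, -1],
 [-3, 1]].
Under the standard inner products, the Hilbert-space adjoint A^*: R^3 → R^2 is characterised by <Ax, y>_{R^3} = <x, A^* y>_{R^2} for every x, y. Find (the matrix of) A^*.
A^* = A^T =
[[-1, 3, -3],
 [1, -1, 1]]

For real matrices with standard dot products, the defining identity <Ax, y> = <x, A^* y> gives (Ax)^T y = x^T (A^*) y, i.e. x^T A^T y = x^T (A^*) y. Since this holds for all x, y, we must have A^* = A^T. Therefore
A^* =
[[-1, 3, -3],
 [1, -1, 1]].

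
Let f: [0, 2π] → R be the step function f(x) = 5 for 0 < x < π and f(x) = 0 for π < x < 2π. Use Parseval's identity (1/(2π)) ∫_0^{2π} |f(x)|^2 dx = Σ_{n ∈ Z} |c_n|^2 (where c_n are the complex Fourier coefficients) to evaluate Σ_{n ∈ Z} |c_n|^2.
Σ |c_n|^2 = 25/2

Parseval equates the L^2 energy of f (normalised by 1/(2π)) with the ℓ^2 sum of its Fourier coefficients: (1/(2π)) ∫_0^{2π} |f|^2 = Σ |c_n|^2.
Compute the left side: (1/(2π)) [∫_0^π 5^2 dx + ∫_π^{2π} 0^2 dx] = (1/(2π)) · (25π + 0π) = (25 + 0)/2 = 25/2.
So Σ_{n ∈ Z} |c_n|^2 = 25/2.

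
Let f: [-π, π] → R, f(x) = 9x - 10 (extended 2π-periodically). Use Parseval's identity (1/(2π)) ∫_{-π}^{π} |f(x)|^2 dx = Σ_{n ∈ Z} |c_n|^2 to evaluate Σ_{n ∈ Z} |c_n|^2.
Σ |c_n|^2 = 27π^2 + 100

Expand and integrate term by term over [-π, π]:
  ∫ (9x)^2 dx = 81·(2π^3/3); ∫ 2·9·(-10)·x dx = 0 (odd integrand); ∫ (-10)^2 dx = 100·2π.
So (1/(2π)) ∫_{-π}^{π} (9x - 10)^2 dx = 81π^2/3 + 100 = 27π^2 + 100.
Parseval ⇒ Σ |c_n|^2 = 27π^2 + 100.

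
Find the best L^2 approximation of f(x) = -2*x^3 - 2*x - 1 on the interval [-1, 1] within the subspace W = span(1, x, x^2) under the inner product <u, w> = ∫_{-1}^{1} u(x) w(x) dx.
g(x) = -16*x/5 - 1

The best approximation g ∈ W is the orthogonal projection of f onto W. Writing g = a_0 + a_1 x + a_2 x^2, the coefficients solve the normal equations G · a = b where
  G_{ij} = <φ_i, φ_j> and b_i = <f, φ_i>, with φ_0 = 1, φ_1 = x, φ_2 = x^2.
G =
  [2, 0, 2/3]
  [0, 2/3, 0]
  [2/3, 0, 2/5],
b = (-2, -32/15, -2/3).
Solving gives a_0 = -1, a_1 = -16/5, a_2 = 0, so
  g(x) = -16*x/5 - 1.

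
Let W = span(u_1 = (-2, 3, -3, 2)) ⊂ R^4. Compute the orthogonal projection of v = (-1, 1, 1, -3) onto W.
proj_W(v) = (4/13, -6/13, 6/13, -4/13)

Set up U = [u_1 | ... | u_1] ∈ R^(4×1). The projector onto W = col(U) is P = U (U^T U)^(-1) U^T.
Compute U^T U =
  [26],
and U^T v = (-4).
Solve U^T U · c = U^T v for the coefficients: c = (-2/13). The projection is proj_W(v) = U c.
Check: (v - proj_W(v)) · u_1 = 0  (should be 0).
Result: proj_W(v) = (4/13, -6/13, 6/13, -4/13).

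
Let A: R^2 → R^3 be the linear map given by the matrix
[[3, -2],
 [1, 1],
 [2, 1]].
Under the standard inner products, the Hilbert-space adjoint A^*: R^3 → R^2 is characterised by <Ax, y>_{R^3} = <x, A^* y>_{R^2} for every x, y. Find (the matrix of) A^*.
A^* = A^T =
[[3, 1, 2],
 [-2, 1, 1]]

For real matrices with standard dot products, the defining identity <Ax, y> = <x, A^* y> gives (Ax)^T y = x^T (A^*) y, i.e. x^T A^T y = x^T (A^*) y. Since this holds for all x, y, we must have A^* = A^T. Therefore
A^* =
[[3, 1, 2],
 [-2, 1, 1]].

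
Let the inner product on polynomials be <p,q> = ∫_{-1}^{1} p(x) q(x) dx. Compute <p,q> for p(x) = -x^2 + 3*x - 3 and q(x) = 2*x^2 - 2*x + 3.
<p,q> = -144/5

Expand the product: p(x)·q(x) = -2*x^4 + 8*x^3 - 15*x^2 + 15*x - 9.
∫_{-1}^{1} of each monomial x^k gives [2/(k+1) if k even, 0 if k odd]. Integrating term-by-term (or equivalently evaluating the antiderivative F(x) = -2*x^5/5 + 2*x^4 - 5*x^3 + 15*x^2/2 - 9*x at the endpoints):
  F(1) − F(−1) = -49/10 − (239/10) = -144/5.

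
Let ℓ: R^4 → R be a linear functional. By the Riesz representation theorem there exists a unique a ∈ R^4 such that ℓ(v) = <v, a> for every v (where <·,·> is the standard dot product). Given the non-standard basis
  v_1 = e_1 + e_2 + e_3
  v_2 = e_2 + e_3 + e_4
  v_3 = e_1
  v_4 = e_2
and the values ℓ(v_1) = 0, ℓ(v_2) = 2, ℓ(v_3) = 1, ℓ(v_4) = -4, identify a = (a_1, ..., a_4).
a = (1, -4, 3, 3)

Write a = (a_1, ..., a_4) in the standard basis. For each basis vector v_i, ℓ(v_i) = <v_i, a> is a linear equation in the a_j's. Collect the n equations into a matrix system V a = ℓ, where row i of V is v_i (expressed in the standard basis). Since V is invertible (lower-triangular with 1s on the diagonal, up to permutation), solve by back-substitution:
  V =
[[1, 1, 1, 0],
 [0, 1, 1, 1],
 [1, 0, 0, 0],
 [0, 1, 0, 0]]
  V a = (0, 2, 1, -4)
Solving gives a = (1, -4, 3, 3).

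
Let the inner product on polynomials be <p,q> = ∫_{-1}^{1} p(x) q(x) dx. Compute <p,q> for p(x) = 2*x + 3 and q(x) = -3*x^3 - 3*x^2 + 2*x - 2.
<p,q> = -266/15

Expand the product: p(x)·q(x) = -6*x^4 - 15*x^3 - 5*x^2 + 2*x - 6.
∫_{-1}^{1} of each monomial x^k gives [2/(k+1) if k even, 0 if k odd]. Integrating term-by-term (or equivalently evaluating the antiderivative F(x) = -6*x^5/5 - 15*x^4/4 - 5*x^3/3 + x^2 - 6*x at the endpoints):
  F(1) − F(−1) = -697/60 − (367/60) = -266/15.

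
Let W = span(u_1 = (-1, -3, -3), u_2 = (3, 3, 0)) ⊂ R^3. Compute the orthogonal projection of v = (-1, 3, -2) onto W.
proj_W(v) = (13/11, 9/11, -6/11)

Set up U = [u_1 | ... | u_2] ∈ R^(3×2). The projector onto W = col(U) is P = U (U^T U)^(-1) U^T.
Compute U^T U =
  [19, -12]
  [-12, 18],
and U^T v = (-2, 6).
Solve U^T U · c = U^T v for the coefficients: c = (2/11, 5/11). The projection is proj_W(v) = U c.
Check: (v - proj_W(v)) · u_1 = 0  (should be 0).
Check: (v - proj_W(v)) · u_2 = 0  (should be 0).
Result: proj_W(v) = (13/11, 9/11, -6/11).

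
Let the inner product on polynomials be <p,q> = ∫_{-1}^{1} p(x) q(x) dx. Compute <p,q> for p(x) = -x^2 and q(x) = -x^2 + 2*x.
<p,q> = 2/5

Expand the product: p(x)·q(x) = x^4 - 2*x^3.
∫_{-1}^{1} of each monomial x^k gives [2/(k+1) if k even, 0 if k odd]. Integrating term-by-term (or equivalently evaluating the antiderivative F(x) = x^5/5 - x^4/2 at the endpoints):
  F(1) − F(−1) = -3/10 − (-7/10) = 2/5.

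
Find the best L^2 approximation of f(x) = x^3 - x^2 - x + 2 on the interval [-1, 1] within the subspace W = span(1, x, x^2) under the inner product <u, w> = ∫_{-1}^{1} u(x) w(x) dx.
g(x) = -x^2 - 2*x/5 + 2

The best approximation g ∈ W is the orthogonal projection of f onto W. Writing g = a_0 + a_1 x + a_2 x^2, the coefficients solve the normal equations G · a = b where
  G_{ij} = <φ_i, φ_j> and b_i = <f, φ_i>, with φ_0 = 1, φ_1 = x, φ_2 = x^2.
G =
  [2, 0, 2/3]
  [0, 2/3, 0]
  [2/3, 0, 2/5],
b = (10/3, -4/15, 14/15).
Solving gives a_0 = 2, a_1 = -2/5, a_2 = -1, so
  g(x) = -x^2 - 2*x/5 + 2.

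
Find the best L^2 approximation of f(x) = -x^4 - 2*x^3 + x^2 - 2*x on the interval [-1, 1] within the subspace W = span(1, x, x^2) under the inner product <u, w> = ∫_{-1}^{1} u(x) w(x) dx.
g(x) = x^2/7 - 16*x/5 + 3/35

The best approximation g ∈ W is the orthogonal projection of f onto W. Writing g = a_0 + a_1 x + a_2 x^2, the coefficients solve the normal equations G · a = b where
  G_{ij} = <φ_i, φ_j> and b_i = <f, φ_i>, with φ_0 = 1, φ_1 = x, φ_2 = x^2.
G =
  [2, 0, 2/3]
  [0, 2/3, 0]
  [2/3, 0, 2/5],
b = (4/15, -32/15, 4/35).
Solving gives a_0 = 3/35, a_1 = -16/5, a_2 = 1/7, so
  g(x) = x^2/7 - 16*x/5 + 3/35.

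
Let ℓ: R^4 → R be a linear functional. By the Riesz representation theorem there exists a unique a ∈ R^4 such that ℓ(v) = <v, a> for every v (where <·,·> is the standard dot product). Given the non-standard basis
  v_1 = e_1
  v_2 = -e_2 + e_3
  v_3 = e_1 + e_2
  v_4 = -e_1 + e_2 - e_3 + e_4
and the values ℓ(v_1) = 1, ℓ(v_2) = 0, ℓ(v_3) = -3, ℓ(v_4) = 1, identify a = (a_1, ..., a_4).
a = (1, -4, -4, 2)

Write a = (a_1, ..., a_4) in the standard basis. For each basis vector v_i, ℓ(v_i) = <v_i, a> is a linear equation in the a_j's. Collect the n equations into a matrix system V a = ℓ, where row i of V is v_i (expressed in the standard basis). Since V is invertible (lower-triangular with 1s on the diagonal, up to permutation), solve by back-substitution:
  V =
[[1, 0, 0, 0],
 [0, -1, 1, 0],
 [1, 1, 0, 0],
 [-1, 1, -1, 1]]
  V a = (1, 0, -3, 1)
Solving gives a = (1, -4, -4, 2).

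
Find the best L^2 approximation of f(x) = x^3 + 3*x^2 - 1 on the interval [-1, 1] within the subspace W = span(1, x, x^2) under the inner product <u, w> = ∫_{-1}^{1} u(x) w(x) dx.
g(x) = 3*x^2 + 3*x/5 - 1

The best approximation g ∈ W is the orthogonal projection of f onto W. Writing g = a_0 + a_1 x + a_2 x^2, the coefficients solve the normal equations G · a = b where
  G_{ij} = <φ_i, φ_j> and b_i = <f, φ_i>, with φ_0 = 1, φ_1 = x, φ_2 = x^2.
G =
  [2, 0, 2/3]
  [0, 2/3, 0]
  [2/3, 0, 2/5],
b = (0, 2/5, 8/15).
Solving gives a_0 = -1, a_1 = 3/5, a_2 = 3, so
  g(x) = 3*x^2 + 3*x/5 - 1.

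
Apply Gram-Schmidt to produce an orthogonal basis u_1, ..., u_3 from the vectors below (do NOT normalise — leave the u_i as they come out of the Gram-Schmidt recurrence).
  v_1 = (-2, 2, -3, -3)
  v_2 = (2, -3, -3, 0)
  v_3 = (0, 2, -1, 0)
Orthogonal basis:
  u_1 = (-2, 2, -3, -3)
  u_2 = (25/13, -38/13, -81/26, -3/26)
  u_3 = (444/571, 627/571, -331/571, 453/571)

Apply the Gram-Schmidt recurrence
  u_1 = v_1
  u_i = v_i − Σ_{j<i} ((v_i · u_j) / (u_j · u_j)) · u_j.

Step by step this gives:
  u_1 = (-2, 2, -3, -3)
  u_2 = (25/13, -38/13, -81/26, -3/26)
  u_3 = (444/571, 627/571, -331/571, 453/571)

Orthogonality check:
  u_2 · u_1 = 0 (should be 0)
  u_3 · u_1 = 0 (should be 0)
  u_3 · u_2 = 0 (should be 0)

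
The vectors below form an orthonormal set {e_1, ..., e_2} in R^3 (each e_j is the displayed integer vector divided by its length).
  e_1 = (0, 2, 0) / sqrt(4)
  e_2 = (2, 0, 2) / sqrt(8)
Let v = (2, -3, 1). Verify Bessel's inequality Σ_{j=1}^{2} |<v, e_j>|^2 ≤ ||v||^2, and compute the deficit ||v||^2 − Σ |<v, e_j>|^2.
Σ |<v, e_j>|^2 = 27/2; ||v||^2 = 14; deficit = 1/2

Write each e_j = u_j / sqrt(<u_j, u_j>) where u_j is the displayed integer vector. Then <v, e_j> = <v, u_j> / sqrt(<u_j, u_j>), so |<v, e_j>|^2 = <v, u_j>^2 / <u_j, u_j>.
Coefficients: <v, e_1> = -6/sqrt(4), <v, e_2> = 6/sqrt(8).
Square and sum: Σ |<v, e_j>|^2 = 27/2.
Compute ||v||^2 = v·v = 14.
Deficit = 14 − 27/2 = 1/2 ≥ 0, confirming Bessel's inequality. (The deficit equals ||v − Σ <v,e_j> e_j||^2, the squared distance from v to span{e_j}.)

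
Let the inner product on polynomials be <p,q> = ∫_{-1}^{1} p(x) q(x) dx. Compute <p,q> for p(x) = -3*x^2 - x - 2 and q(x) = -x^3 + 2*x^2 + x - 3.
<p,q> = 38/3

Expand the product: p(x)·q(x) = 3*x^5 - 5*x^4 - 3*x^3 + 4*x^2 + x + 6.
∫_{-1}^{1} of each monomial x^k gives [2/(k+1) if k even, 0 if k odd]. Integrating term-by-term (or equivalently evaluating the antiderivative F(x) = x^6/2 - x^5 - 3*x^4/4 + 4*x^3/3 + x^2/2 + 6*x at the endpoints):
  F(1) − F(−1) = 79/12 − (-73/12) = 38/3.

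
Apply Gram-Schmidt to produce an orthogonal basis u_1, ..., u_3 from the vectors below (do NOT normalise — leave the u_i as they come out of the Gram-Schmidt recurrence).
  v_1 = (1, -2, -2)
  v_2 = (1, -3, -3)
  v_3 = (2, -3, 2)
Orthogonal basis:
  u_1 = (1, -2, -2)
  u_2 = (-4/9, -1/9, -1/9)
  u_3 = (0, -5/2, 5/2)

Apply the Gram-Schmidt recurrence
  u_1 = v_1
  u_i = v_i − Σ_{j<i} ((v_i · u_j) / (u_j · u_j)) · u_j.

Step by step this gives:
  u_1 = (1, -2, -2)
  u_2 = (-4/9, -1/9, -1/9)
  u_3 = (0, -5/2, 5/2)

Orthogonality check:
  u_2 · u_1 = 0 (should be 0)
  u_3 · u_1 = 0 (should be 0)
  u_3 · u_2 = 0 (should be 0)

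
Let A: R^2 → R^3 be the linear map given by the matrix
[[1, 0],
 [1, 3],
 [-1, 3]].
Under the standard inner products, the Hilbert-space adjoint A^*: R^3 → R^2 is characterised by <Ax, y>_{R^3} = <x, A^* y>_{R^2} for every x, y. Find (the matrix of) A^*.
A^* = A^T =
[[1, 1, -1],
 [0, 3, 3]]

For real matrices with standard dot products, the defining identity <Ax, y> = <x, A^* y> gives (Ax)^T y = x^T (A^*) y, i.e. x^T A^T y = x^T (A^*) y. Since this holds for all x, y, we must have A^* = A^T. Therefore
A^* =
[[1, 1, -1],
 [0, 3, 3]].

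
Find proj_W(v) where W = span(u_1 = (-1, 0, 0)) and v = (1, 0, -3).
proj_W(v) = (1, 0, 0)

Set up U = [u_1 | ... | u_1] ∈ R^(3×1). The projector onto W = col(U) is P = U (U^T U)^(-1) U^T.
Compute U^T U =
  [1],
and U^T v = (-1).
Solve U^T U · c = U^T v for the coefficients: c = (-1). The projection is proj_W(v) = U c.
Check: (v - proj_W(v)) · u_1 = 0  (should be 0).
Result: proj_W(v) = (1, 0, 0).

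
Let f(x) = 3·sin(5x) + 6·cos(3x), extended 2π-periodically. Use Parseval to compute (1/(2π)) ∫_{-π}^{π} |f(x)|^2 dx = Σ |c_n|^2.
Σ |c_n|^2 = 45/2

Expand |f|^2 and use orthogonality of {sin(nx), cos(mx)} on [-π, π]:
  ∫_{-π}^{π} sin(nx)^2 dx = π, ∫ cos(mx)^2 dx = π, and cross terms integrate to 0.
So ∫_{-π}^{π} f(x)^2 dx = 3^2 · π + 6^2 · π = (9 + 36)π.
Divide by 2π: (9 + 36)/2 = 45/2.
By Parseval, this equals Σ |c_n|^2.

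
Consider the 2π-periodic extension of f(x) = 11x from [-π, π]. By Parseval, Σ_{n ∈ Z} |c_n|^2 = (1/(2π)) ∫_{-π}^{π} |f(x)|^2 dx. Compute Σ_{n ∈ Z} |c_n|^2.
Σ |c_n|^2 = 121π^2/3

Expand and integrate term by term over [-π, π]:
  ∫ (11x)^2 dx = 121·(2π^3/3); ∫ 2·11·(0)·x dx = 0 (odd integrand); ∫ 0^2 dx = 0·2π.
So (1/(2π)) ∫_{-π}^{π} (11x)^2 dx = 121π^2/3 + 0 = 121π^2/3.
Parseval ⇒ Σ |c_n|^2 = 121π^2/3.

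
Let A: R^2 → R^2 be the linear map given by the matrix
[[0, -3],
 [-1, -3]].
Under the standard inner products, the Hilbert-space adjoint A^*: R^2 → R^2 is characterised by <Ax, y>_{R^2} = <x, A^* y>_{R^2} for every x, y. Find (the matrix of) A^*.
A^* = A^T =
[[0, -1],
 [-3, -3]]

For real matrices with standard dot products, the defining identity <Ax, y> = <x, A^* y> gives (Ax)^T y = x^T (A^*) y, i.e. x^T A^T y = x^T (A^*) y. Since this holds for all x, y, we must have A^* = A^T. Therefore
A^* =
[[0, -1],
 [-3, -3]].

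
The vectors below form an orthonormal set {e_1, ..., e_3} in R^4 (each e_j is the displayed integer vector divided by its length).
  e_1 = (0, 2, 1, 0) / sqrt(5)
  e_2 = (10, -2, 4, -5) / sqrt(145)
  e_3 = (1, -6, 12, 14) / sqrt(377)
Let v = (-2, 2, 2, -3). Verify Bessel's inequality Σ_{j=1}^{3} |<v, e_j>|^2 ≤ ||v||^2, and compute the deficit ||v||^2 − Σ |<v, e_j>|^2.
Σ |<v, e_j>|^2 = 129/13; ||v||^2 = 21; deficit = 144/13

Write each e_j = u_j / sqrt(<u_j, u_j>) where u_j is the displayed integer vector. Then <v, e_j> = <v, u_j> / sqrt(<u_j, u_j>), so |<v, e_j>|^2 = <v, u_j>^2 / <u_j, u_j>.
Coefficients: <v, e_1> = 6/sqrt(5), <v, e_2> = -1/sqrt(145), <v, e_3> = -32/sqrt(377).
Square and sum: Σ |<v, e_j>|^2 = 129/13.
Compute ||v||^2 = v·v = 21.
Deficit = 21 − 129/13 = 144/13 ≥ 0, confirming Bessel's inequality. (The deficit equals ||v − Σ <v,e_j> e_j||^2, the squared distance from v to span{e_j}.)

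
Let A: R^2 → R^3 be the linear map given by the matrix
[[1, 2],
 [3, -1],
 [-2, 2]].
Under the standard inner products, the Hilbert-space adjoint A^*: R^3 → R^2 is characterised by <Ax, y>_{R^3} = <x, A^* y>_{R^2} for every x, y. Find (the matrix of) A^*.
A^* = A^T =
[[1, 3, -2],
 [2, -1, 2]]

For real matrices with standard dot products, the defining identity <Ax, y> = <x, A^* y> gives (Ax)^T y = x^T (A^*) y, i.e. x^T A^T y = x^T (A^*) y. Since this holds for all x, y, we must have A^* = A^T. Therefore
A^* =
[[1, 3, -2],
 [2, -1, 2]].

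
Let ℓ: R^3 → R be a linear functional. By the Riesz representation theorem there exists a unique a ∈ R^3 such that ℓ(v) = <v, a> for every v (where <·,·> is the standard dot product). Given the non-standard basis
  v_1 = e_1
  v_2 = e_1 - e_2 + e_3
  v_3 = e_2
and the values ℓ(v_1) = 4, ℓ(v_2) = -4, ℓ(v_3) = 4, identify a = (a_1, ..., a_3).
a = (4, 4, -4)

Write a = (a_1, ..., a_3) in the standard basis. For each basis vector v_i, ℓ(v_i) = <v_i, a> is a linear equation in the a_j's. Collect the n equations into a matrix system V a = ℓ, where row i of V is v_i (expressed in the standard basis). Since V is invertible (lower-triangular with 1s on the diagonal, up to permutation), solve by back-substitution:
  V =
[[1, 0, 0],
 [1, -1, 1],
 [0, 1, 0]]
  V a = (4, -4, 4)
Solving gives a = (4, 4, -4).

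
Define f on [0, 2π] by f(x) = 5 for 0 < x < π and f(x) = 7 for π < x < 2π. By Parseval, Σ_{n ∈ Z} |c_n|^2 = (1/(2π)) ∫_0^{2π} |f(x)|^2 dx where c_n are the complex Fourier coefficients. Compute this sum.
Σ |c_n|^2 = 37

Parseval equates the L^2 energy of f (normalised by 1/(2π)) with the ℓ^2 sum of its Fourier coefficients: (1/(2π)) ∫_0^{2π} |f|^2 = Σ |c_n|^2.
Compute the left side: (1/(2π)) [∫_0^π 5^2 dx + ∫_π^{2π} 7^2 dx] = (1/(2π)) · (25π + 49π) = (25 + 49)/2 = 37.
So Σ_{n ∈ Z} |c_n|^2 = 37.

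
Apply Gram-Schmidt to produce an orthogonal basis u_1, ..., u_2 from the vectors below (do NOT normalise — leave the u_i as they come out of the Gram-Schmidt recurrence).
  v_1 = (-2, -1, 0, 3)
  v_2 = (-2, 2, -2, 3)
Orthogonal basis:
  u_1 = (-2, -1, 0, 3)
  u_2 = (-3/7, 39/14, -2, 9/14)

Apply the Gram-Schmidt recurrence
  u_1 = v_1
  u_i = v_i − Σ_{j<i} ((v_i · u_j) / (u_j · u_j)) · u_j.

Step by step this gives:
  u_1 = (-2, -1, 0, 3)
  u_2 = (-3/7, 39/14, -2, 9/14)

Orthogonality check:
  u_2 · u_1 = 0 (should be 0)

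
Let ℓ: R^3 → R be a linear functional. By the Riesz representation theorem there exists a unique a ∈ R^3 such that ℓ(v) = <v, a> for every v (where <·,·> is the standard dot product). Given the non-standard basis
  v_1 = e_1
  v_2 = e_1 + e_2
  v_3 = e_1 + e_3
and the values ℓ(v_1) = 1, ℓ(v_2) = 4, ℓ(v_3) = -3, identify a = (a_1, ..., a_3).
a = (1, 3, -4)

Write a = (a_1, ..., a_3) in the standard basis. For each basis vector v_i, ℓ(v_i) = <v_i, a> is a linear equation in the a_j's. Collect the n equations into a matrix system V a = ℓ, where row i of V is v_i (expressed in the standard basis). Since V is invertible (lower-triangular with 1s on the diagonal, up to permutation), solve by back-substitution:
  V =
[[1, 0, 0],
 [1, 1, 0],
 [1, 0, 1]]
  V a = (1, 4, -3)
Solving gives a = (1, 3, -4).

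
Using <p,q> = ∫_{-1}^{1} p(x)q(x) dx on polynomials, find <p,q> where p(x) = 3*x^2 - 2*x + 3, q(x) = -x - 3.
<p,q> = -68/3

Expand the product: p(x)·q(x) = -3*x^3 - 7*x^2 + 3*x - 9.
∫_{-1}^{1} of each monomial x^k gives [2/(k+1) if k even, 0 if k odd]. Integrating term-by-term (or equivalently evaluating the antiderivative F(x) = -3*x^4/4 - 7*x^3/3 + 3*x^2/2 - 9*x at the endpoints):
  F(1) − F(−1) = -127/12 − (145/12) = -68/3.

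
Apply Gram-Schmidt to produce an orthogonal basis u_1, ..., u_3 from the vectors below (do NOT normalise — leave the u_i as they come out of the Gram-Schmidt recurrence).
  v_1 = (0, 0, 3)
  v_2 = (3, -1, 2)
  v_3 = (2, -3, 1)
Orthogonal basis:
  u_1 = (0, 0, 3)
  u_2 = (3, -1, 0)
  u_3 = (-7/10, -21/10, 0)

Apply the Gram-Schmidt recurrence
  u_1 = v_1
  u_i = v_i − Σ_{j<i} ((v_i · u_j) / (u_j · u_j)) · u_j.

Step by step this gives:
  u_1 = (0, 0, 3)
  u_2 = (3, -1, 0)
  u_3 = (-7/10, -21/10, 0)

Orthogonality check:
  u_2 · u_1 = 0 (should be 0)
  u_3 · u_1 = 0 (should be 0)
  u_3 · u_2 = 0 (should be 0)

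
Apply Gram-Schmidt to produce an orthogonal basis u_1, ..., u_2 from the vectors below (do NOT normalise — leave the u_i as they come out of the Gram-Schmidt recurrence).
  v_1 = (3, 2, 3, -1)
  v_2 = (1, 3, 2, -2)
Orthogonal basis:
  u_1 = (3, 2, 3, -1)
  u_2 = (-28/23, 35/23, -5/23, -29/23)

Apply the Gram-Schmidt recurrence
  u_1 = v_1
  u_i = v_i − Σ_{j<i} ((v_i · u_j) / (u_j · u_j)) · u_j.

Step by step this gives:
  u_1 = (3, 2, 3, -1)
  u_2 = (-28/23, 35/23, -5/23, -29/23)

Orthogonality check:
  u_2 · u_1 = 0 (should be 0)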